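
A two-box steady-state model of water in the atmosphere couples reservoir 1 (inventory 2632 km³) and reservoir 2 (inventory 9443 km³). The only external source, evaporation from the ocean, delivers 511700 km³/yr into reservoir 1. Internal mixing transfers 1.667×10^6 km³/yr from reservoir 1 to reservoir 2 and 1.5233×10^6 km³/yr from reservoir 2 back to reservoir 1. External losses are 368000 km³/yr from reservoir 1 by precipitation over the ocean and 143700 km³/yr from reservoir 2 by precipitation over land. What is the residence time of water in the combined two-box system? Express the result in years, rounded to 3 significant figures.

For the system as a whole, the A↔B exchange is internal and contributes nothing to the throughput; only the external sinks remove mass.
M_total = 2632 + 9443 = 12075 km³.
ΣF_external_out = 368000 + 143700 = 511700 km³/yr.
τ = M_total / ΣF_ext = 12075 / 511700 = 0.02360 yr.

0.0236 yr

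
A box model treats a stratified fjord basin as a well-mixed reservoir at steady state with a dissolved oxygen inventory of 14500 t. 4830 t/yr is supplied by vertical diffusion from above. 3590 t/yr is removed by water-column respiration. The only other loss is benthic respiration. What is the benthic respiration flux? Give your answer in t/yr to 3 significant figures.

At steady state ΣF_in = ΣF_out.
ΣF_in = 4830.0 t/yr.
Benthic respiration flux = ΣF_in − (3590) = 4830.0 − 3590 = 1240 t/yr.

1240 t/yr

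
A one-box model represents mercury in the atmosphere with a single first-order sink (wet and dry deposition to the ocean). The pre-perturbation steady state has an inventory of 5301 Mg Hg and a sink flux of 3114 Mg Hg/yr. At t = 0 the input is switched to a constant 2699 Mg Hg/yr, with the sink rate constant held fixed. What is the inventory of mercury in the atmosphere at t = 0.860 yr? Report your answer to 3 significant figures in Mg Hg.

Residence time τ = M₀/F₀ = 1.702 yr. The eventual steady state is M_∞ = M₀·(F₁/F₀) = 5301 × 2699/3114 = 4594.5 Mg Hg.
The anomaly ΔM(t) = M(t) − M_∞ decays as ΔM₀·e^(−t/τ) with ΔM₀ = 5301 − 4594.5 = 706.5 Mg Hg.
At t = 0.860 yr, e^(−t/τ) = e^(−0.5052) = 0.6034, so ΔM = 426.3 Mg Hg and M = 4594.5 + 426.3 = 5020.8 Mg Hg.

5020 Mg Hg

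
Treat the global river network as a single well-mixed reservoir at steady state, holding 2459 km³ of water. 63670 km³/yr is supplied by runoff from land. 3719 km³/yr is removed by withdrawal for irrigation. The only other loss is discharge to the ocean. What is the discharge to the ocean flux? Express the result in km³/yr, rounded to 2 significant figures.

60000 km³/yr

At steady state ΣF_in = ΣF_out.
ΣF_in = 63670 km³/yr.
Discharge to the ocean flux = ΣF_in − (3719) = 63670 − 3719 = 59950 km³/yr.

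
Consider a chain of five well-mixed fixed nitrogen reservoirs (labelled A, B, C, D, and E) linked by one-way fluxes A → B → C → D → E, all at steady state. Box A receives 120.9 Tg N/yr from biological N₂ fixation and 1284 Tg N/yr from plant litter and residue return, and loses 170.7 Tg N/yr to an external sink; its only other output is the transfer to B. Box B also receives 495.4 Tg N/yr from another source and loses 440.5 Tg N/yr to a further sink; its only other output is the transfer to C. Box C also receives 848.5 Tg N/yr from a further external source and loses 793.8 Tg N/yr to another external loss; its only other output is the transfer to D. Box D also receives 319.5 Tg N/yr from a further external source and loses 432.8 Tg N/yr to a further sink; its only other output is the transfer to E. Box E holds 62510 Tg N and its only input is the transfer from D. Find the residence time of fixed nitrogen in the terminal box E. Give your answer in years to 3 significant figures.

50.8 yr

Box A: F(A→B) = (120.9 + 1284) − 170.7 = 1234.2 Tg N/yr.
Box B: F(B→C) = (1234.2 + 495.4) − 440.5 = 1289.1 Tg N/yr.
Box C: F(C→D) = (1289.1 + 848.5) − 793.8 = 1343.8 Tg N/yr.
Box D: F(D→E) = (1343.8 + 319.5) − 432.8 = 1230.5 Tg N/yr.
Box E throughput = its input = 1230.5 Tg N/yr; τ = 62510 / 1230.5 = 50.80 yr.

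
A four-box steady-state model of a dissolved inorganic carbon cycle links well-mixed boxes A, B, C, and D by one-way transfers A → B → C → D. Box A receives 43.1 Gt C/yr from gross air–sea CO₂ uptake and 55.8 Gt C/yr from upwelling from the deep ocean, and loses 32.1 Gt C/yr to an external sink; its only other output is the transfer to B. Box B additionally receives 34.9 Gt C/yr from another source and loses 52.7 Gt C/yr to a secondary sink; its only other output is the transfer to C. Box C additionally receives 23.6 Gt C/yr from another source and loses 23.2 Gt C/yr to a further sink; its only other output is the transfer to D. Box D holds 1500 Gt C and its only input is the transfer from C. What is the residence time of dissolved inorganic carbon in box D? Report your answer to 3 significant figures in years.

Box A: F(A→B) = (43.1 + 55.8) − 32.1 = 66.800 Gt C/yr.
Box B: F(B→C) = (66.800 + 34.9) − 52.7 = 49.000 Gt C/yr.
Box C: F(C→D) = (49.000 + 23.6) − 23.2 = 49.400 Gt C/yr.
Box D throughput = its input = 49.400 Gt C/yr; τ = 1500 / 49.400 = 30.36 yr.

30.4 yr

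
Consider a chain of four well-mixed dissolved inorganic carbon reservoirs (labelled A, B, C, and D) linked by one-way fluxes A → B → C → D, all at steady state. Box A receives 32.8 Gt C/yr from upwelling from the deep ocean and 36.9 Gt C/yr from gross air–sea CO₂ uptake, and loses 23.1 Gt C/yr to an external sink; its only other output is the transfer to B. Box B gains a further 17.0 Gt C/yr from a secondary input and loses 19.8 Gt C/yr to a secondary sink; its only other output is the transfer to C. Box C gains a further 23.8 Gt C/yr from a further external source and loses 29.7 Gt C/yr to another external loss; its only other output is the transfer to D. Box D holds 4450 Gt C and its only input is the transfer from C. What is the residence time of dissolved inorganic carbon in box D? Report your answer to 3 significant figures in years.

117 yr

Box A: F(A→B) = (32.8 + 36.9) − 23.1 = 46.600 Gt C/yr.
Box B: F(B→C) = (46.600 + 17.0) − 19.8 = 43.800 Gt C/yr.
Box C: F(C→D) = (43.800 + 23.8) − 29.7 = 37.900 Gt C/yr.
Box D throughput = its input = 37.900 Gt C/yr; τ = 4450 / 37.900 = 117.4 yr.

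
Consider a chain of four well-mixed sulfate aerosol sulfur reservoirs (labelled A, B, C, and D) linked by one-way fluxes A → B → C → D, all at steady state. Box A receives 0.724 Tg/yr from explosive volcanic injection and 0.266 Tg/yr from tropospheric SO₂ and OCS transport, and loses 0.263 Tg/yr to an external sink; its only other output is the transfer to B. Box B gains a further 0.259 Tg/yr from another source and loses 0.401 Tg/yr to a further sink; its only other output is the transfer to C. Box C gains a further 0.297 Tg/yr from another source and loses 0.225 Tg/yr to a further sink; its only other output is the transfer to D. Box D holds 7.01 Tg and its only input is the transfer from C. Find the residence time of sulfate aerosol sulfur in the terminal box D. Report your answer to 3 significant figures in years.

Box A: F(A→B) = (0.724 + 0.266) − 0.263 = 0.72700 Tg/yr.
Box B: F(B→C) = (0.72700 + 0.259) − 0.401 = 0.58500 Tg/yr.
Box C: F(C→D) = (0.58500 + 0.297) − 0.225 = 0.65700 Tg/yr.
Box D throughput = its input = 0.65700 Tg/yr; τ = 7.01 / 0.65700 = 10.67 yr.

10.7 yr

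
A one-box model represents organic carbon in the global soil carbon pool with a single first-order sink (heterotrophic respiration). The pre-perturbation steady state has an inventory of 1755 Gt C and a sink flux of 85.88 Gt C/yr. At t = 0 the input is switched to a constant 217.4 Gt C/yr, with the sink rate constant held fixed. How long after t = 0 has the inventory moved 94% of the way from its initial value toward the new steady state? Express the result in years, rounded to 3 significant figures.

57.5 yr

τ = M₀/F₀ = 1755/85.88 = 20.44 yr.
The remaining gap fraction is e^(−t/τ); 94% covered ⇒ e^(−t/τ) = 0.0600.
t = −τ ln(0.0600) = 20.44 × 2.813 = 57.49 yr.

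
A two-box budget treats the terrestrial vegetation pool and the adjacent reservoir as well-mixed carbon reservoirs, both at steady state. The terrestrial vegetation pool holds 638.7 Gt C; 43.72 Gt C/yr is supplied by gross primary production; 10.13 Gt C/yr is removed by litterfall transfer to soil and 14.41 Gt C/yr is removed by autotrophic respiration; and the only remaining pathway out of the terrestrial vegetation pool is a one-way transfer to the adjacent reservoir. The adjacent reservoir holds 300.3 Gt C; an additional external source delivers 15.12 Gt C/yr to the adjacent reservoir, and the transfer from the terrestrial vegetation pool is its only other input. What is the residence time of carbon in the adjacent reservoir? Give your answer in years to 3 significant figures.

8.76 yr

Balance the terrestrial vegetation pool: ΣF_in = 43.720 Gt C/yr.
Transfer to the adjacent reservoir = ΣF_in − (10.13 + 14.41) = 19.180 Gt C/yr.
Total input to the adjacent reservoir = 19.180 + 15.12 = 34.300 Gt C/yr; at steady state this equals its total output.
τ = M / F = 300.3 / 34.300 = 8.755 yr.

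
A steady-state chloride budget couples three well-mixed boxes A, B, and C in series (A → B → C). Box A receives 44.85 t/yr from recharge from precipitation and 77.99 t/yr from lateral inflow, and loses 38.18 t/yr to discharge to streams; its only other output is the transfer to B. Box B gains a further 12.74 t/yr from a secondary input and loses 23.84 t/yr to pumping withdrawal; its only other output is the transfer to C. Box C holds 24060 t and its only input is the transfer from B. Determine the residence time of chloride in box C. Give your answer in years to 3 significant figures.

Box A: F(A→B) = (44.85 + 77.99) − 38.18 = 84.660 t/yr.
Box B: F(B→C) = (84.660 + 12.74) − 23.84 = 73.560 t/yr.
Box C throughput = its input = 73.560 t/yr; τ = 24060 / 73.560 = 327.1 yr.

327 yr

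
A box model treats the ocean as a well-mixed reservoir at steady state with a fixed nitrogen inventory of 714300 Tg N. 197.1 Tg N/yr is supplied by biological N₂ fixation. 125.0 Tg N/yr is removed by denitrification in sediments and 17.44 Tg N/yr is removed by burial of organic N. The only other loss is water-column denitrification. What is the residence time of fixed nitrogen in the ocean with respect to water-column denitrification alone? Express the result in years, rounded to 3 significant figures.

At steady state ΣF_in = ΣF_out.
ΣF_in = 197.10 Tg N/yr.
Water-column denitrification flux = ΣF_in − (125.0 + 17.44) = 197.10 − 142.4 = 54.66 Tg N/yr.
τ = M / F = 714300 / 54.66 = 13070 yr.

13100 yr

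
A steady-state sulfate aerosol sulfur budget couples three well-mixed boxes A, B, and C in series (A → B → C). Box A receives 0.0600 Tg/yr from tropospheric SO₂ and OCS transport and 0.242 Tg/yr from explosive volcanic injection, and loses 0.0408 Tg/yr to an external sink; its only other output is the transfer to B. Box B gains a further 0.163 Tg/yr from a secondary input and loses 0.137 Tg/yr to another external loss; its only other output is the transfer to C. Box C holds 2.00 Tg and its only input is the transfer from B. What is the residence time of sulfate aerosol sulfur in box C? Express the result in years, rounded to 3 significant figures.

6.96 yr

Box A: F(A→B) = (0.0600 + 0.242) − 0.0408 = 0.26120 Tg/yr.
Box B: F(B→C) = (0.26120 + 0.163) − 0.137 = 0.28720 Tg/yr.
Box C throughput = its input = 0.28720 Tg/yr; τ = 2.00 / 0.28720 = 6.964 yr.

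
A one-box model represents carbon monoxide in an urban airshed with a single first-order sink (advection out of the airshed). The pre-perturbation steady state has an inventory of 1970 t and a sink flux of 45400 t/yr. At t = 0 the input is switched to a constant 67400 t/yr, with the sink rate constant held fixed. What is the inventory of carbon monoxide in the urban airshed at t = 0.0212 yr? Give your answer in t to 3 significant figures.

The sink rate constant is k = F₀/M₀ = 45400/1970 = 23.05 yr⁻¹.
Solving dM/dt = F₁ − kM with M(0) = M₀ gives M(t) = F₁/k + (M₀ − F₁/k)·e^(−kt).
F₁/k = 67400/23.05 = 2924.6 t; kt = 23.05 × 0.0212 = 0.4886, e^(−kt) = 0.6135.
M(0.0212) = 2924.6 + (1970 − 2924.6) × 0.6135 = 2924.6 − 585.7 = 2339.0 t.

2340 t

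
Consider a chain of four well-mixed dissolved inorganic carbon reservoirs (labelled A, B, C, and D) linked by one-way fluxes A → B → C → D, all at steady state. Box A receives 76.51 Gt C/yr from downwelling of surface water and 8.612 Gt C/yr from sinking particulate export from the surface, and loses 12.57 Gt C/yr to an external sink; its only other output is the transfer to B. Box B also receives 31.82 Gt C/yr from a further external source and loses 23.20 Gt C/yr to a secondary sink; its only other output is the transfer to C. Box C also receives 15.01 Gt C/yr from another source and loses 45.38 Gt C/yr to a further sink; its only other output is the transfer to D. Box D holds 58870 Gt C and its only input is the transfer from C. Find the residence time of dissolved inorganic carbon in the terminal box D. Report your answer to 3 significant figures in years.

Box A: F(A→B) = (76.51 + 8.612) − 12.57 = 72.552 Gt C/yr.
Box B: F(B→C) = (72.552 + 31.82) − 23.20 = 81.172 Gt C/yr.
Box C: F(C→D) = (81.172 + 15.01) − 45.38 = 50.802 Gt C/yr.
Box D throughput = its input = 50.802 Gt C/yr; τ = 58870 / 50.802 = 1159 yr.

1160 yr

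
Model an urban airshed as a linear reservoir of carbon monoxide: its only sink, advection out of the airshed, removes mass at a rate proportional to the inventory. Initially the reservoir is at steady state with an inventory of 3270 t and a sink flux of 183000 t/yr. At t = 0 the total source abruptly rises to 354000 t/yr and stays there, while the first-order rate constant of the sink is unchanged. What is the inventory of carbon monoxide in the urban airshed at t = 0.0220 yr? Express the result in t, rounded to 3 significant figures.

5430 t

τ = M₀/F₀ = 3270/183000 = 0.01787 yr; rate constant k = 1/τ.
New steady state M_∞ = F₁/k = F₁·τ = 354000 × 0.01787 = 6325.6 t.
M(t) = M_∞ + (M₀ − M_∞)·e^(−t/τ); t/τ = 0.0220/0.01787 = 1.231, so e^(−t/τ) = 0.2919.
M(t) = 6325.6 − 3056 × 0.2919 = 5433.5 t.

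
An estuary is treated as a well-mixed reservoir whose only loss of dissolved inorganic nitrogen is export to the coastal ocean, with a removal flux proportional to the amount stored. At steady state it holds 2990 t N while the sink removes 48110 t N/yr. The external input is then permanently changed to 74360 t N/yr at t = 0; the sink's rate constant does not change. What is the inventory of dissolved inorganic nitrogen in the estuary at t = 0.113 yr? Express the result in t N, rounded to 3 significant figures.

Residence time τ = M₀/F₀ = 0.06215 yr. The eventual steady state is M_∞ = M₀·(F₁/F₀) = 2990 × 74360/48110 = 4621.4 t N.
The anomaly ΔM(t) = M(t) − M_∞ decays as ΔM₀·e^(−t/τ) with ΔM₀ = 2990 − 4621.4 = −1631 t N.
At t = 0.113 yr, e^(−t/τ) = e^(−1.818) = 0.1623, so ΔM = −264.8 t N and M = 4621.4 − 264.8 = 4356.6 t N.

4360 t N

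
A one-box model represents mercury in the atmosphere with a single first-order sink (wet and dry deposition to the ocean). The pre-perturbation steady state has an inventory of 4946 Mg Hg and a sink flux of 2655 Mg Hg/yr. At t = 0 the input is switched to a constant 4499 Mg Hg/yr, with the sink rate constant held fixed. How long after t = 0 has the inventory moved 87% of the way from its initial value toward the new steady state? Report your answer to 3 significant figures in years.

τ = M₀/F₀ = 4946/2655 = 1.863 yr.
The remaining gap fraction is e^(−t/τ); 87% covered ⇒ e^(−t/τ) = 0.130.
t = −τ ln(0.130) = 1.863 × 2.040 = 3.801 yr.

3.80 yr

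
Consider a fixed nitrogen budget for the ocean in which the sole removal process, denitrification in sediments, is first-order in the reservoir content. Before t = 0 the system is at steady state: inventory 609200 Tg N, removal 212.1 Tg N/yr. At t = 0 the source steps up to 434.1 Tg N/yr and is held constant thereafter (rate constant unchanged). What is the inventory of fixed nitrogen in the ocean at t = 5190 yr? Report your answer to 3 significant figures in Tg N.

1.14×10^6 Tg N

The sink rate constant is k = F₀/M₀ = 212.1/609200 = 0.0003482 yr⁻¹.
Solving dM/dt = F₁ − kM with M(0) = M₀ gives M(t) = F₁/k + (M₀ − F₁/k)·e^(−kt).
F₁/k = 434.1/0.0003482 = 1.2468×10^6 Tg N; kt = 0.0003482 × 5190 = 1.807, e^(−kt) = 0.1642.
M(5190) = 1.2468×10^6 + (609200 − 1.2468×10^6) × 0.1642 = 1.2468×10^6 − 104700 = 1.1422×10^6 Tg N.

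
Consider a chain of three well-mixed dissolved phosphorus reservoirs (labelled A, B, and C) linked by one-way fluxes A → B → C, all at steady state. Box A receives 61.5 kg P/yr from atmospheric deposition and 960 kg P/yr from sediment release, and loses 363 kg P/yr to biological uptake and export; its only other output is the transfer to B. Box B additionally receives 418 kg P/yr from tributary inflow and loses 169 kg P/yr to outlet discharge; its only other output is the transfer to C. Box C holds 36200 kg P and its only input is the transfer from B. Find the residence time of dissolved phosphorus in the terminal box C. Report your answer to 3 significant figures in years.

39.9 yr

Box A: F(A→B) = (61.5 + 960) − 363 = 658.50 kg P/yr.
Box B: F(B→C) = (658.50 + 418) − 169 = 907.50 kg P/yr.
Box C throughput = its input = 907.50 kg P/yr; τ = 36200 / 907.50 = 39.89 yr.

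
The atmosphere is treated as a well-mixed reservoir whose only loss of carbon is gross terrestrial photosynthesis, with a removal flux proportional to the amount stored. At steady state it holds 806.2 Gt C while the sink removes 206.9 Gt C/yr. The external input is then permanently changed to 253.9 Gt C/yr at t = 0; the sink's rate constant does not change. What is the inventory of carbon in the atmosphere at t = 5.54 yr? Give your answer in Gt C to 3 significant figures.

945 Gt C

τ = M₀/F₀ = 806.2/206.9 = 3.897 yr; rate constant k = 1/τ.
New steady state M_∞ = F₁/k = F₁·τ = 253.9 × 3.897 = 989.34 Gt C.
M(t) = M_∞ + (M₀ − M_∞)·e^(−t/τ); t/τ = 5.54/3.897 = 1.422, so e^(−t/τ) = 0.2413.
M(t) = 989.34 − 183.1 × 0.2413 = 945.15 Gt C.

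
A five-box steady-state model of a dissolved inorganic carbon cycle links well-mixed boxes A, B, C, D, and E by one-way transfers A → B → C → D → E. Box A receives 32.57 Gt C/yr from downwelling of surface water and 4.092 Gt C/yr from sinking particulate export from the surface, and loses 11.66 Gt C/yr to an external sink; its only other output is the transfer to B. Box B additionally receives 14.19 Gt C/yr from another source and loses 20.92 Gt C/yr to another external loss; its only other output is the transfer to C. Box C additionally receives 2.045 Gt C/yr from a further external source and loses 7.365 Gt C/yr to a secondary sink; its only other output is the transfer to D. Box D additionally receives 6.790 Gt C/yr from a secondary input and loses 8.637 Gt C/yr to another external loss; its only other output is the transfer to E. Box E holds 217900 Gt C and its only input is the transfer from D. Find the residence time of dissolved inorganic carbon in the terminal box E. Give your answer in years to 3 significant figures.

Box A: F(A→B) = (32.57 + 4.092) − 11.66 = 25.002 Gt C/yr.
Box B: F(B→C) = (25.002 + 14.19) − 20.92 = 18.272 Gt C/yr.
Box C: F(C→D) = (18.272 + 2.045) − 7.365 = 12.952 Gt C/yr.
Box D: F(D→E) = (12.952 + 6.790) − 8.637 = 11.105 Gt C/yr.
Box E throughput = its input = 11.105 Gt C/yr; τ = 217900 / 11.105 = 19620 yr.

19600 yr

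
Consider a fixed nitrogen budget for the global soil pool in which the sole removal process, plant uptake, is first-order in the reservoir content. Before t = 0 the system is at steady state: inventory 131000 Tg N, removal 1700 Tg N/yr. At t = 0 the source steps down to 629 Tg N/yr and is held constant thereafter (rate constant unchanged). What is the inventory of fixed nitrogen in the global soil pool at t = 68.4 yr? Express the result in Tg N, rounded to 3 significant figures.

82400 Tg N

Residence time τ = M₀/F₀ = 77.06 yr. The eventual steady state is M_∞ = M₀·(F₁/F₀) = 131000 × 629/1700 = 48470 Tg N.
The anomaly ΔM(t) = M(t) − M_∞ decays as ΔM₀·e^(−t/τ) with ΔM₀ = 131000 − 48470 = 82530 Tg N.
At t = 68.4 yr, e^(−t/τ) = e^(−0.8876) = 0.4116, so ΔM = 33970 Tg N and M = 48470 + 33970 = 82442 Tg N.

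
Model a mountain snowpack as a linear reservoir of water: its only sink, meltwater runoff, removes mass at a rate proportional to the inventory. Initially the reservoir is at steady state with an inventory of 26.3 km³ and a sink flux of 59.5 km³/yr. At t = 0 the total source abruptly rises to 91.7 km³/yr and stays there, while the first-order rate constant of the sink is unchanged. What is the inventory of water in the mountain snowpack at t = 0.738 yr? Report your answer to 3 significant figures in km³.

37.9 km³

Residence time τ = M₀/F₀ = 0.4420 yr. The eventual steady state is M_∞ = M₀·(F₁/F₀) = 26.3 × 91.7/59.5 = 40.533 km³.
The anomaly ΔM(t) = M(t) − M_∞ decays as ΔM₀·e^(−t/τ) with ΔM₀ = 26.3 − 40.533 = −14.23 km³.
At t = 0.738 yr, e^(−t/τ) = e^(−1.670) = 0.1883, so ΔM = −2.680 km³ and M = 40.533 − 2.680 = 37.853 km³.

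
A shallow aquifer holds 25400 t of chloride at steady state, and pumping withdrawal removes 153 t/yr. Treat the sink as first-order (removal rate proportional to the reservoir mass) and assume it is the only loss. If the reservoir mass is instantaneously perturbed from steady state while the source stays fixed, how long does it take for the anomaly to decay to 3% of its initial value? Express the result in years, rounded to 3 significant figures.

For a linear reservoir the anomaly decays as exp(−t/τ) with τ = M/F = 25400/153 = 166.0 yr.
exp(−t/τ) = 0.03 ⇒ t = −τ ln(0.03) = 166.0 × 3.507 = 582.1 yr.

582 yr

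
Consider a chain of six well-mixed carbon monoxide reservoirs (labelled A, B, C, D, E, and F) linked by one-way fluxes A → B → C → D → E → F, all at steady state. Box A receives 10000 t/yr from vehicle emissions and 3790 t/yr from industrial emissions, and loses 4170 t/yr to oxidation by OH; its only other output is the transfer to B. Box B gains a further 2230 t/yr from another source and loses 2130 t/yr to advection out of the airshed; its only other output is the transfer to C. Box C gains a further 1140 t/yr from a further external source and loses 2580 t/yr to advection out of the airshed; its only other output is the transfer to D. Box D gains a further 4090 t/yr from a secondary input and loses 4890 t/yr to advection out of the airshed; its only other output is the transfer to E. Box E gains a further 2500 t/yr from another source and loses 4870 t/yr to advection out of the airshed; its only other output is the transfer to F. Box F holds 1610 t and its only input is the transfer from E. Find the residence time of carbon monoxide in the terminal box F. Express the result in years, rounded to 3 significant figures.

Box A: F(A→B) = (10000 + 3790) − 4170 = 9620.0 t/yr.
Box B: F(B→C) = (9620.0 + 2230) − 2130 = 9720.0 t/yr.
Box C: F(C→D) = (9720.0 + 1140) − 2580 = 8280.0 t/yr.
Box D: F(D→E) = (8280.0 + 4090) − 4890 = 7480.0 t/yr.
Box E: F(E→F) = (7480.0 + 2500) − 4870 = 5110.0 t/yr.
Box F throughput = its input = 5110.0 t/yr; τ = 1610 / 5110.0 = 0.3151 yr.

0.315 yr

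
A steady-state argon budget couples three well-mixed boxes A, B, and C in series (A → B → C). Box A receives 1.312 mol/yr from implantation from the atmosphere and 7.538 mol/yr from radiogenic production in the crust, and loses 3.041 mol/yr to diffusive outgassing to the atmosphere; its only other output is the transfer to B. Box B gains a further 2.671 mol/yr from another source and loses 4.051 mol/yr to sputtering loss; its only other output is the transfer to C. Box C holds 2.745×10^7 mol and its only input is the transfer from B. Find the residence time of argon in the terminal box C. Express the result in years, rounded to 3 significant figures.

6.20×10^6 yr

Box A: F(A→B) = (1.312 + 7.538) − 3.041 = 5.8090 mol/yr.
Box B: F(B→C) = (5.8090 + 2.671) − 4.051 = 4.4290 mol/yr.
Box C throughput = its input = 4.4290 mol/yr; τ = 2.745×10^7 / 4.4290 = 6.198×10^6 yr.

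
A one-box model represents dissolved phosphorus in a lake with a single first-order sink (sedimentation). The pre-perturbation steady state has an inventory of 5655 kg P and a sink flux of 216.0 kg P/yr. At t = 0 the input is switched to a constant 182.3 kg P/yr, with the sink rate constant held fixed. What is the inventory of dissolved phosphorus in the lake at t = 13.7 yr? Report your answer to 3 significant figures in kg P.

Residence time τ = M₀/F₀ = 26.18 yr. The eventual steady state is M_∞ = M₀·(F₁/F₀) = 5655 × 182.3/216.0 = 4772.7 kg P.
The anomaly ΔM(t) = M(t) − M_∞ decays as ΔM₀·e^(−t/τ) with ΔM₀ = 5655 − 4772.7 = 882.3 kg P.
At t = 13.7 yr, e^(−t/τ) = e^(−0.5233) = 0.5926, so ΔM = 522.8 kg P and M = 4772.7 + 522.8 = 5295.5 kg P.

5300 kg P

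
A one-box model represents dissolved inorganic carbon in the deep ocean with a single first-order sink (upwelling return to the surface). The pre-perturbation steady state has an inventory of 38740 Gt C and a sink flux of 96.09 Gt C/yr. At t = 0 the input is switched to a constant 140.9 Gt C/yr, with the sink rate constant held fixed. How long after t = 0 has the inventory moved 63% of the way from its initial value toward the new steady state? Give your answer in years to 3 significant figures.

401 yr

τ = M₀/F₀ = 38740/96.09 = 403.2 yr.
The remaining gap fraction is e^(−t/τ); 63% covered ⇒ e^(−t/τ) = 0.370.
t = −τ ln(0.370) = 403.2 × 0.9943 = 400.8 yr.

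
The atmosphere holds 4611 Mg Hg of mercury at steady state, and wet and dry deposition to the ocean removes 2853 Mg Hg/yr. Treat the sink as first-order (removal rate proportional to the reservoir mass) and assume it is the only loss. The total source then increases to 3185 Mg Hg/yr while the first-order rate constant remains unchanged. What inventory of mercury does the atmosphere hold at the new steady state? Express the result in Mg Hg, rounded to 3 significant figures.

Rate constant k = F/M = 2853 / 4611 = 0.6187 yr⁻¹.
At the new steady state, source = k·M_new ⇒ M_new = 3185 / 0.6187 = 5148 Mg Hg.
(Equivalently M_new = M × F_new/F_old = 4611 × 3185/2853.)

5150 Mg Hg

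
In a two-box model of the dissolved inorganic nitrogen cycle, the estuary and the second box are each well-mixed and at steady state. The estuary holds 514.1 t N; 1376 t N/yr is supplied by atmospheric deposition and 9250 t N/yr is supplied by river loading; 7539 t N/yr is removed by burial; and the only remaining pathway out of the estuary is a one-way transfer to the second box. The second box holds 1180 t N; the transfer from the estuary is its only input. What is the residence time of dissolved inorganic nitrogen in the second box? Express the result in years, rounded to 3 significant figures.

0.382 yr

Balance the estuary: ΣF_in = 1376 + 9250 = 10626 t N/yr.
Transfer to the second box = ΣF_in − (7539) = 3087.0 t N/yr.
At steady state the output of the second box equals its input, 3087.0 t N/yr.
τ = M / F = 1180 / 3087.0 = 0.3822 yr.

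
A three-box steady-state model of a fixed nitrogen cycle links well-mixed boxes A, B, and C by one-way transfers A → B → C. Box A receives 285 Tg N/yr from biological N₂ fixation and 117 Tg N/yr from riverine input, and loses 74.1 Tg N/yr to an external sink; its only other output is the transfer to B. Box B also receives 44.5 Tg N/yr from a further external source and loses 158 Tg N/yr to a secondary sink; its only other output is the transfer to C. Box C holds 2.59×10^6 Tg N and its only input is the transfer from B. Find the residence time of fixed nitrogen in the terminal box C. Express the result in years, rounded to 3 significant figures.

12100 yr

Box A: F(A→B) = (285 + 117) − 74.1 = 327.90 Tg N/yr.
Box B: F(B→C) = (327.90 + 44.5) − 158 = 214.40 Tg N/yr.
Box C throughput = its input = 214.40 Tg N/yr; τ = 2.59×10^6 / 214.40 = 12080 yr.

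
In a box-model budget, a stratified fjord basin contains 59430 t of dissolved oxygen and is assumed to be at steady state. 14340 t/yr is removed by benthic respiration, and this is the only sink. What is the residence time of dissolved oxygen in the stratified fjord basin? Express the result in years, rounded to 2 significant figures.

τ = M / F = 59430 / 14340 = 4.144 yr.

4.1 yr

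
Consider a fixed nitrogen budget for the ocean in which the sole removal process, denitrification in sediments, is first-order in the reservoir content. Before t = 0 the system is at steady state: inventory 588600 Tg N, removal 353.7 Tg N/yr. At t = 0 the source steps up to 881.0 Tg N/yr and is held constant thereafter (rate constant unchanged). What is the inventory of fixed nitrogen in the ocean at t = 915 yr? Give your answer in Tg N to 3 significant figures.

The sink rate constant is k = F₀/M₀ = 353.7/588600 = 0.0006009 yr⁻¹.
Solving dM/dt = F₁ − kM with M(0) = M₀ gives M(t) = F₁/k + (M₀ − F₁/k)·e^(−kt).
F₁/k = 881.0/0.0006009 = 1.4661×10^6 Tg N; kt = 0.0006009 × 915 = 0.5498, e^(−kt) = 0.5770.
M(915) = 1.4661×10^6 + (588600 − 1.4661×10^6) × 0.5770 = 1.4661×10^6 − 506300 = 959740 Tg N.

960000 Tg N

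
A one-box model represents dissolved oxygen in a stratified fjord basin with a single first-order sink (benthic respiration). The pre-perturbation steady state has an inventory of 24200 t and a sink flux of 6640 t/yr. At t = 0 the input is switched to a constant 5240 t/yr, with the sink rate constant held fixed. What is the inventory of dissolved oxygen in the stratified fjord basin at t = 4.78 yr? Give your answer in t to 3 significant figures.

20500 t

The sink rate constant is k = F₀/M₀ = 6640/24200 = 0.2744 yr⁻¹.
Solving dM/dt = F₁ − kM with M(0) = M₀ gives M(t) = F₁/k + (M₀ − F₁/k)·e^(−kt).
F₁/k = 5240/0.2744 = 19098 t; kt = 0.2744 × 4.78 = 1.312, e^(−kt) = 0.2694.
M(4.78) = 19098 + (24200 − 19098) × 0.2694 = 19098 + 1375 = 20472 t.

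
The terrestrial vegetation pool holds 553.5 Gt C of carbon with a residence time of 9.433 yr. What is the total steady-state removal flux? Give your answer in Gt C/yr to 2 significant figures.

59 Gt C/yr

F = M / τ = 553.5 / 9.433 = 58.68 Gt C/yr.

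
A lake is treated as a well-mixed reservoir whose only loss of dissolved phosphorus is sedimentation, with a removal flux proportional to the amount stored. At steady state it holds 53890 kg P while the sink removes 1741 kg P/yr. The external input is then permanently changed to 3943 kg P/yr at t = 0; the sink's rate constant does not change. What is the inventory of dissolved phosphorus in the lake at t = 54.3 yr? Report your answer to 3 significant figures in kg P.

Residence time τ = M₀/F₀ = 30.95 yr. The eventual steady state is M_∞ = M₀·(F₁/F₀) = 53890 × 3943/1741 = 122050 kg P.
The anomaly ΔM(t) = M(t) − M_∞ decays as ΔM₀·e^(−t/τ) with ΔM₀ = 53890 − 122050 = −68160 kg P.
At t = 54.3 yr, e^(−t/τ) = e^(−1.754) = 0.1730, so ΔM = −11790 kg P and M = 122050 − 11790 = 110260 kg P.

110000 kg P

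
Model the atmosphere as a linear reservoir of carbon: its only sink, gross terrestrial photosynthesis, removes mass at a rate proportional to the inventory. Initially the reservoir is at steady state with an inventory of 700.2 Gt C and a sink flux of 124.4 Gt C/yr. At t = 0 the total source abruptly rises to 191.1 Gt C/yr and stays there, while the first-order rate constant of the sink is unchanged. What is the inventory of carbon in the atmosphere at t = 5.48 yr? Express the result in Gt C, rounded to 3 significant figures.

The sink rate constant is k = F₀/M₀ = 124.4/700.2 = 0.1777 yr⁻¹.
Solving dM/dt = F₁ − kM with M(0) = M₀ gives M(t) = F₁/k + (M₀ − F₁/k)·e^(−kt).
F₁/k = 191.1/0.1777 = 1075.6 Gt C; kt = 0.1777 × 5.48 = 0.9736, e^(−kt) = 0.3777.
M(5.48) = 1075.6 + (700.2 − 1075.6) × 0.3777 = 1075.6 − 141.8 = 933.82 Gt C.

934 Gt C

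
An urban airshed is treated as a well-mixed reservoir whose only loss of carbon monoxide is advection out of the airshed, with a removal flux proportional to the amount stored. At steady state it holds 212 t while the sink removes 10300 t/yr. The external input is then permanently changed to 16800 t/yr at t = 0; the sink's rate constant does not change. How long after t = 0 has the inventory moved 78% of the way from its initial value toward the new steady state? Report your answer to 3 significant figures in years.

0.0312 yr

τ = M₀/F₀ = 212/10300 = 0.02058 yr.
The remaining gap fraction is e^(−t/τ); 78% covered ⇒ e^(−t/τ) = 0.220.
t = −τ ln(0.220) = 0.02058 × 1.514 = 0.03116 yr.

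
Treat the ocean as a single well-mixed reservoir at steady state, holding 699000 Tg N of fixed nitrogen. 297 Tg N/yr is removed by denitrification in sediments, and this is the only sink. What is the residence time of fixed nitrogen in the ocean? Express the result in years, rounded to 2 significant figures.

2400 yr

τ = M / F = 699000 / 297 = 2354 yr.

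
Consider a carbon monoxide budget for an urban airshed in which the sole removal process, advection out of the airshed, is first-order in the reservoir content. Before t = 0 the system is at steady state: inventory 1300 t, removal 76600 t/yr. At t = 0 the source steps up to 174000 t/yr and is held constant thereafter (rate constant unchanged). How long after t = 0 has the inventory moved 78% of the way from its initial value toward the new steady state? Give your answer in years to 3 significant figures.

0.0257 yr

τ = M₀/F₀ = 1300/76600 = 0.01697 yr.
The remaining gap fraction is e^(−t/τ); 78% covered ⇒ e^(−t/τ) = 0.220.
t = −τ ln(0.220) = 0.01697 × 1.514 = 0.02570 yr.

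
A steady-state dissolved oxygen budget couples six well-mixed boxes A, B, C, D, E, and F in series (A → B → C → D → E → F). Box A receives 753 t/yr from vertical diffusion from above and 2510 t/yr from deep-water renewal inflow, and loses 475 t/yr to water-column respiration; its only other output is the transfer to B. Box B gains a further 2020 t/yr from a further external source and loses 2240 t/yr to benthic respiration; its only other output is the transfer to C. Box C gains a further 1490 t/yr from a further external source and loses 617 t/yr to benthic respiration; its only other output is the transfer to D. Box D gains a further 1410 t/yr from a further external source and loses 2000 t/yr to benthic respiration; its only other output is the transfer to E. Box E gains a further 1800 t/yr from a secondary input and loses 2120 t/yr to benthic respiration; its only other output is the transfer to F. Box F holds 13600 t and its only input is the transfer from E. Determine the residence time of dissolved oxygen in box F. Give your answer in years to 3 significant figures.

Box A: F(A→B) = (753 + 2510) − 475 = 2788.0 t/yr.
Box B: F(B→C) = (2788.0 + 2020) − 2240 = 2568.0 t/yr.
Box C: F(C→D) = (2568.0 + 1490) − 617 = 3441.0 t/yr.
Box D: F(D→E) = (3441.0 + 1410) − 2000 = 2851.0 t/yr.
Box E: F(E→F) = (2851.0 + 1800) − 2120 = 2531.0 t/yr.
Box F throughput = its input = 2531.0 t/yr; τ = 13600 / 2531.0 = 5.373 yr.

5.37 yr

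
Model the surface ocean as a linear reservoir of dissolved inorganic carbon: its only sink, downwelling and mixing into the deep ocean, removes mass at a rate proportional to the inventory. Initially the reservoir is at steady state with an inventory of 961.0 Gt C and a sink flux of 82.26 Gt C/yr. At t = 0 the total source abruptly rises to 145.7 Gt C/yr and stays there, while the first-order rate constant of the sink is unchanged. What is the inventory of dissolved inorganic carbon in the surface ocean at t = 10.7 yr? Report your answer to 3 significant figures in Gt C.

τ = M₀/F₀ = 961.0/82.26 = 11.68 yr; rate constant k = 1/τ.
New steady state M_∞ = F₁/k = F₁·τ = 145.7 × 11.68 = 1702.1 Gt C.
M(t) = M_∞ + (M₀ − M_∞)·e^(−t/τ); t/τ = 10.7/11.68 = 0.9159, so e^(−t/τ) = 0.4002.
M(t) = 1702.1 − 741.1 × 0.4002 = 1405.6 Gt C.

1410 Gt C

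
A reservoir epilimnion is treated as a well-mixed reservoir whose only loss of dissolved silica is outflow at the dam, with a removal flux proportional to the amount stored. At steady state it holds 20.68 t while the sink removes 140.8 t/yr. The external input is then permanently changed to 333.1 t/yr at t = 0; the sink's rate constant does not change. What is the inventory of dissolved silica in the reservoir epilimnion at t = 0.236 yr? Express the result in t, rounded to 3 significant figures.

43.3 t

The sink rate constant is k = F₀/M₀ = 140.8/20.68 = 6.809 yr⁻¹.
Solving dM/dt = F₁ − kM with M(0) = M₀ gives M(t) = F₁/k + (M₀ − F₁/k)·e^(−kt).
F₁/k = 333.1/6.809 = 48.924 t; kt = 6.809 × 0.236 = 1.607, e^(−kt) = 0.2005.
M(0.236) = 48.924 + (20.68 − 48.924) × 0.2005 = 48.924 − 5.664 = 43.260 t.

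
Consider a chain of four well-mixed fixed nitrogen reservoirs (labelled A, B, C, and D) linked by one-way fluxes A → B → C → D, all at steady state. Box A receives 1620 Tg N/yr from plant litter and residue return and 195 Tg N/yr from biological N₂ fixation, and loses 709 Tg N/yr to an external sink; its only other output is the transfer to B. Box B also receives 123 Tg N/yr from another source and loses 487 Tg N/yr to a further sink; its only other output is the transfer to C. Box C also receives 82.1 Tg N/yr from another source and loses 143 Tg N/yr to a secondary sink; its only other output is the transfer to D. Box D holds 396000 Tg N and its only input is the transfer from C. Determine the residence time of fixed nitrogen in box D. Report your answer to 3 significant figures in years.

Box A: F(A→B) = (1620 + 195) − 709 = 1106.0 Tg N/yr.
Box B: F(B→C) = (1106.0 + 123) − 487 = 742.00 Tg N/yr.
Box C: F(C→D) = (742.00 + 82.1) − 143 = 681.10 Tg N/yr.
Box D throughput = its input = 681.10 Tg N/yr; τ = 396000 / 681.10 = 581.4 yr.

581 yr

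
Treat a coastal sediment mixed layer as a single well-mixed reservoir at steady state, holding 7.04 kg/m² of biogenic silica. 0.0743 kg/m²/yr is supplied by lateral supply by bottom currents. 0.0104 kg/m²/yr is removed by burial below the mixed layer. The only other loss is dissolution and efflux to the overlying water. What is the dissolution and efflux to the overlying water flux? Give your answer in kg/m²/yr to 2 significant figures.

0.064 kg/m²/yr

At steady state ΣF_in = ΣF_out.
ΣF_in = 0.074300 kg/m²/yr.
Dissolution and efflux to the overlying water flux = ΣF_in − (0.0104) = 0.074300 − 0.01040 = 0.06390 kg/m²/yr.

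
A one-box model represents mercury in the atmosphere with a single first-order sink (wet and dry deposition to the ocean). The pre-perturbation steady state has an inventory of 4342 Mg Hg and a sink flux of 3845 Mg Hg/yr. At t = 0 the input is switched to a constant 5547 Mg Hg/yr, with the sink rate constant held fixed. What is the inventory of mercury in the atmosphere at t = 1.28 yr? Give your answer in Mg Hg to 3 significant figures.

The sink rate constant is k = F₀/M₀ = 3845/4342 = 0.8855 yr⁻¹.
Solving dM/dt = F₁ − kM with M(0) = M₀ gives M(t) = F₁/k + (M₀ − F₁/k)·e^(−kt).
F₁/k = 5547/0.8855 = 6264.0 Mg Hg; kt = 0.8855 × 1.28 = 1.133, e^(−kt) = 0.3219.
M(1.28) = 6264.0 + (4342 − 6264.0) × 0.3219 = 6264.0 − 618.7 = 5645.3 Mg Hg.

5650 Mg Hg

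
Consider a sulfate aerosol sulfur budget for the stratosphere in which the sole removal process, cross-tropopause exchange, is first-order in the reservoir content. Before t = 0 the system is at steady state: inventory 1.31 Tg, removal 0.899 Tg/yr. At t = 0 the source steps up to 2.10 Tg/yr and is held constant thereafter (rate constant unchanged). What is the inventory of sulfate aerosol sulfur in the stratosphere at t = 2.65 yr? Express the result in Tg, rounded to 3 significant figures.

Residence time τ = M₀/F₀ = 1.457 yr. The eventual steady state is M_∞ = M₀·(F₁/F₀) = 1.31 × 2.10/0.899 = 3.0601 Tg.
The anomaly ΔM(t) = M(t) − M_∞ decays as ΔM₀·e^(−t/τ) with ΔM₀ = 1.31 − 3.0601 = −1.750 Tg.
At t = 2.65 yr, e^(−t/τ) = e^(−1.819) = 0.1623, so ΔM = −0.2840 Tg and M = 3.0601 − 0.2840 = 2.7761 Tg.

2.78 Tg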